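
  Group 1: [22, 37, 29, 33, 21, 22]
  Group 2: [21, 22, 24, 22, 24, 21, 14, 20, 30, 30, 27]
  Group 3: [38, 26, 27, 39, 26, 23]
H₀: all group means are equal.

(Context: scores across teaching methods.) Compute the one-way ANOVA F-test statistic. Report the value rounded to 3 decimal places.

test statistic = 2.755

Group means [27.33, 23.18, 29.83], grand mean 26.000
SSB = Σnᵢ(x̄ᵢ−x̄)² = 186.197; SSW = ΣΣ(x−x̄ᵢ)² = 675.803
MSB = 186.197/2 = 93.0985; MSW = 675.803/20 = 33.7902
F = MSB/MSW = 2.7552
df = (2, 20)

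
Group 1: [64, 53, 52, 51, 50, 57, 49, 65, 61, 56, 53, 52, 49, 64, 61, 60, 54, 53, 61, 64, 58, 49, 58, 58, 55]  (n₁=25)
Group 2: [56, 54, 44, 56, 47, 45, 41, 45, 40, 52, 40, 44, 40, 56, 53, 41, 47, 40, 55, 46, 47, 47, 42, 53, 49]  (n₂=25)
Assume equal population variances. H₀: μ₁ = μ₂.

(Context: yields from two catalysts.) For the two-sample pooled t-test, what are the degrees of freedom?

df = n₁ + n₂ − 2 = 25 + 25 − 2 = 48

degrees of freedom = 48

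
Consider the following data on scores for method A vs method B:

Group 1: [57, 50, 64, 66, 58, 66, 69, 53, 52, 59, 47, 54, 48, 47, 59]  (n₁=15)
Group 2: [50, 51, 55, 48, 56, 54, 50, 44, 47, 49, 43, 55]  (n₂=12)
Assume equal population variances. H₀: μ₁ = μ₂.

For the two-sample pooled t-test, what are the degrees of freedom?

degrees of freedom = 25

df = n₁ + n₂ − 2 = 15 + 12 − 2 = 25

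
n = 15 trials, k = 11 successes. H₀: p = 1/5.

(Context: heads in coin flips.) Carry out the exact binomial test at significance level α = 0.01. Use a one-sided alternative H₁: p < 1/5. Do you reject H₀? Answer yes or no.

reject H₀: no

Exact binomial: n=15, k=11, p₀=1/5=0.2000
P(X≤11) from Σ C(n,i)·p₀^i·(1−p₀)^(n−i)
p-value (one-sided, H₁ less) = 1.00000
At α=0.01: p ≥ α → fail to reject H₀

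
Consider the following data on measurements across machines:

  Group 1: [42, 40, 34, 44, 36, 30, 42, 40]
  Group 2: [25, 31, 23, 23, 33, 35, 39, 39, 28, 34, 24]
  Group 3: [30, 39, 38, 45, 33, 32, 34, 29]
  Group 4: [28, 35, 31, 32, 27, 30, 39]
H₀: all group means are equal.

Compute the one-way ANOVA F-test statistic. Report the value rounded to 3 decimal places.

test statistic = 4.160

Group means [38.50, 30.36, 35.00, 31.71], grand mean 33.647
SSB = Σnᵢ(x̄ᵢ−x̄)² = 347.791; SSW = ΣΣ(x−x̄ᵢ)² = 835.974
MSB = 347.791/3 = 115.9302; MSW = 835.974/30 = 27.8658
F = MSB/MSW = 4.1603
df = (3, 30)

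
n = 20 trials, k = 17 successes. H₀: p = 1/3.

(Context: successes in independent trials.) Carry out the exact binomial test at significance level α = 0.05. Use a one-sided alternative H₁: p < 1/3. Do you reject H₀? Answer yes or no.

reject H₀: no

Exact binomial: n=20, k=17, p₀=1/3=0.3333
P(X≤17) from Σ C(n,i)·p₀^i·(1−p₀)^(n−i)
p-value (one-sided, H₁ less) = 1.00000
At α=0.05: p ≥ α → fail to reject H₀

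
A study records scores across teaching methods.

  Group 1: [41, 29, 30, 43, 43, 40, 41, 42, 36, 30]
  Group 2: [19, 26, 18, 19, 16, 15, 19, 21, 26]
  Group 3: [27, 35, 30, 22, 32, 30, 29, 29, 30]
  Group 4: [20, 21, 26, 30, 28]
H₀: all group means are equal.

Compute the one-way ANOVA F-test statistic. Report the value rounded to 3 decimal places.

Group means [37.50, 19.89, 29.33, 25.00], grand mean 28.576
SSB = Σnᵢ(x̄ᵢ−x̄)² = 1544.672; SSW = ΣΣ(x−x̄ᵢ)² = 595.389
MSB = 1544.672/3 = 514.8906; MSW = 595.389/29 = 20.5307
F = MSB/MSW = 25.0791
df = (3, 29)

test statistic = 25.079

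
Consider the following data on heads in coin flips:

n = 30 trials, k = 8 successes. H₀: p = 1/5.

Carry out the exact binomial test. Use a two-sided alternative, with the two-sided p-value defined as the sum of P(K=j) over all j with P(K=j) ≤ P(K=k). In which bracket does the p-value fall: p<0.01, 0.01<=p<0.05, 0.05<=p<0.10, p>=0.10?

Exact binomial: n=30, k=8, p₀=1/5=0.2000
P(X=j) = C(n,j)·p₀^j·(1−p₀)^(n−j); p = Σ P(X=j) over j with P(X=j) ≤ P(X=8)
p-value (two-sided) = 0.36192
→ bracket: p>=0.10

p-value bracket: p>=0.10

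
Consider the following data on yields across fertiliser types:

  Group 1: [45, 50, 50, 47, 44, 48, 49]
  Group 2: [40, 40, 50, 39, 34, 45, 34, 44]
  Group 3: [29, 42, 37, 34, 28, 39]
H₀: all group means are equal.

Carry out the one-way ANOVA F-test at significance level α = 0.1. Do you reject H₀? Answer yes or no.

Group means [47.57, 40.75, 34.83], grand mean 41.333
SSB = Σnᵢ(x̄ᵢ−x̄)² = 528.619; SSW = ΣΣ(x−x̄ᵢ)² = 398.048
MSB = 528.619/2 = 264.3095; MSW = 398.048/18 = 22.1138
F = MSB/MSW = 11.9523
df = (2, 18)
p-value (upper-tail) = 0.00050
At α=0.1: p < α → reject H₀

reject H₀: yes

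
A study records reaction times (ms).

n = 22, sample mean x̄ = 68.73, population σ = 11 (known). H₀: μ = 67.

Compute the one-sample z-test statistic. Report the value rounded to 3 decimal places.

test statistic = 0.738

SE = σ/√n = 11/√22 = 2.3452
z = (x̄−μ₀)/SE = (68.73−67)/2.3452 = 0.7377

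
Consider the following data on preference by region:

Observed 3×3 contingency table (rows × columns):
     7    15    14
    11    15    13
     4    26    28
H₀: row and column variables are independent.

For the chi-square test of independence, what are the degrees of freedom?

degrees of freedom = 4

df = (r−1)(c−1) = (3−1)·(3−1) = 4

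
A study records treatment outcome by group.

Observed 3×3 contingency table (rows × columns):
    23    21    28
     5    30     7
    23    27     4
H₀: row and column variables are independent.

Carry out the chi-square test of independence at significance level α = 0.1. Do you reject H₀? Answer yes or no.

reject H₀: yes

Row totals [72, 42, 54], col totals [51, 78, 39], n=168
χ² = (23−21.86)²/21.86 + (21−33.43)²/33.43 + (28−16.71)²/16.71 + (5−12.75)²/12.75 + (30−19.50)²/19.50 + (7−9.75)²/9.75 + (23−16.39)²/16.39 + (27−25.07)²/25.07 + (4−12.54)²/12.54 = 32.0646
df = 4
p-value (upper-tail) = 0.00000
At α=0.1: p < α → reject H₀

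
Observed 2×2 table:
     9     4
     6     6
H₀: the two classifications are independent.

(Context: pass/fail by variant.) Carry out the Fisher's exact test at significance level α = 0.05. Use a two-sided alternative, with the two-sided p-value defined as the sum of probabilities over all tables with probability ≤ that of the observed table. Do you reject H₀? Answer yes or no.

reject H₀: no

Margins: r₁=13, r₂=12, c₁=15, c₂=10, n=25
p_obs = C(13,9)·C(12,6)/C(25,15); sum pmf over tables with pmf ≤ p_obs
p-value (two-sided) = 0.42831
At α=0.05: p ≥ α → fail to reject H₀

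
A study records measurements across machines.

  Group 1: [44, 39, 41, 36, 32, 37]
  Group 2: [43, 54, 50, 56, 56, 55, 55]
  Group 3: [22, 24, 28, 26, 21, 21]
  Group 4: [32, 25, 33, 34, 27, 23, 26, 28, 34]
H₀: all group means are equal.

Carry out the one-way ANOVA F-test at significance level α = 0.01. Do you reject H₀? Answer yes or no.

Group means [38.17, 52.71, 23.67, 29.11], grand mean 35.786
SSB = Σnᵢ(x̄ᵢ−x̄)² = 3322.230; SSW = ΣΣ(x−x̄ᵢ)² = 404.484
MSB = 3322.230/3 = 1107.4101; MSW = 404.484/24 = 16.8535
F = MSB/MSW = 65.7080
df = (3, 24)
p-value (upper-tail) = 0.00000
At α=0.01: p < α → reject H₀

reject H₀: yes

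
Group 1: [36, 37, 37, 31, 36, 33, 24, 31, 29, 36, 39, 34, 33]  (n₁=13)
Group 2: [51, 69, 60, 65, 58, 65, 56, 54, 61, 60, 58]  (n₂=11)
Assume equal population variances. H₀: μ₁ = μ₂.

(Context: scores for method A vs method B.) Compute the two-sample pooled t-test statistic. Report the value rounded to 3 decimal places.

test statistic = -13.839

x̄₁=33.538, s₁=4.054, n₁=13
x̄₂=59.727, s₂=5.217, n₂=11
s_p² = [12·4.054² + 10·5.217²]/22 = 21.3369
SE = √(s_p²·(1/13+1/11)) = 1.8924
t = (33.538−59.727)/1.8924 = -13.8392
df = 22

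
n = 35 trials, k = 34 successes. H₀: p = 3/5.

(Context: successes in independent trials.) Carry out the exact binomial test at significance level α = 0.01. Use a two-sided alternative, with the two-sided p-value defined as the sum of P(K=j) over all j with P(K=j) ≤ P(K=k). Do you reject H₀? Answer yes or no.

Exact binomial: n=35, k=34, p₀=3/5=0.6000
P(X=j) = C(n,j)·p₀^j·(1−p₀)^(n−j); p = Σ P(X=j) over j with P(X=j) ≤ P(X=34)
p-value (two-sided) = 0.00000
At α=0.01: p < α → reject H₀

reject H₀: yes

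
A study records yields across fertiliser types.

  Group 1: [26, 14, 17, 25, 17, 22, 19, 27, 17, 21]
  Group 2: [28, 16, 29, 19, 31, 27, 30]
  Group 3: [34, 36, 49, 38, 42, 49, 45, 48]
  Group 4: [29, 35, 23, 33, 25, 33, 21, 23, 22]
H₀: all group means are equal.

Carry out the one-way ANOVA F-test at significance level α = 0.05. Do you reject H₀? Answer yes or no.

reject H₀: yes

Group means [20.50, 25.71, 42.62, 27.11], grand mean 28.529
SSB = Σnᵢ(x̄ᵢ−x̄)² = 2307.778; SSW = ΣΣ(x−x̄ᵢ)² = 872.692
MSB = 2307.778/3 = 769.2594; MSW = 872.692/30 = 29.0897
F = MSB/MSW = 26.4443
df = (3, 30)
p-value (upper-tail) = 0.00000
At α=0.05: p < α → reject H₀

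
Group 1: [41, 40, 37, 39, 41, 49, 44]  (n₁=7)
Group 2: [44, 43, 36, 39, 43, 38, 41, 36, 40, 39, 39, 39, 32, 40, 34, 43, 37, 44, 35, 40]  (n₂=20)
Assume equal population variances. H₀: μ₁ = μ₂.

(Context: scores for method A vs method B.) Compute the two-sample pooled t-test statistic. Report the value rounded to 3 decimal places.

x̄₁=41.571, s₁=3.910, n₁=7
x̄₂=39.100, s₂=3.386, n₂=20
s_p² = [6·3.910² + 19·3.386²]/25 = 12.3806
SE = √(s_p²·(1/7+1/20)) = 1.5452
t = (41.571−39.100)/1.5452 = 1.5994
df = 25

test statistic = 1.599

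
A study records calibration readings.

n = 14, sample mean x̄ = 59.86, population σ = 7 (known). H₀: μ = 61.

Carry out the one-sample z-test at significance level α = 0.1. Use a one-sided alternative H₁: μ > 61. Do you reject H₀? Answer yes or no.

SE = σ/√n = 7/√14 = 1.8708
z = (x̄−μ₀)/SE = (59.86−61)/1.8708 = -0.6094
p-value (one-sided, H₁ greater) = 0.72886
At α=0.1: p ≥ α → fail to reject H₀

reject H₀: no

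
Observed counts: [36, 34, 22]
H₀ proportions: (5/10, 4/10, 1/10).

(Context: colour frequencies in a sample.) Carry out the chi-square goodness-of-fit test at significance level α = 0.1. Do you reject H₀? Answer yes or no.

reject H₀: yes

n = 92; E_i = n·p_i = [46.00, 36.80, 9.20]
χ² = (36−46.00)²/46.00 + (34−36.80)²/36.80 + (22−9.20)²/9.20 = 20.1957
df = 2
p-value (upper-tail) = 0.00004
At α=0.1: p < α → reject H₀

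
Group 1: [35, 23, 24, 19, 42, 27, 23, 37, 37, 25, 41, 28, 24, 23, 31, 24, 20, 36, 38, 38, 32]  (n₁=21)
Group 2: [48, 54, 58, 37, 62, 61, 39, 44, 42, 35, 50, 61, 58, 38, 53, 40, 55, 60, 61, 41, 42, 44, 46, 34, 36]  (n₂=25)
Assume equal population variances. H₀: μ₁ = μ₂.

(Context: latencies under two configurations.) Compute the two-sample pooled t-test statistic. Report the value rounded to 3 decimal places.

test statistic = -7.101

x̄₁=29.857, s₁=7.316, n₁=21
x̄₂=47.960, s₂=9.559, n₂=25
s_p² = [20·7.316² + 24·9.559²]/44 = 74.1712
SE = √(s_p²·(1/21+1/25)) = 2.5493
t = (29.857−47.960)/2.5493 = -7.1012
df = 44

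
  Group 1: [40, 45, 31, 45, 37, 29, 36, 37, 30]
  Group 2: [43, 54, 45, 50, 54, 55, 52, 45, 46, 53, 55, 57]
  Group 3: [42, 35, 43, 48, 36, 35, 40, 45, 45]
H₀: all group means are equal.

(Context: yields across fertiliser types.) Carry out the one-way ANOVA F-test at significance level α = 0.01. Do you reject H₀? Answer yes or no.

reject H₀: yes

Group means [36.67, 50.75, 41.00], grand mean 43.600
SSB = Σnᵢ(x̄ᵢ−x̄)² = 1106.950; SSW = ΣΣ(x−x̄ᵢ)² = 722.250
MSB = 1106.950/2 = 553.4750; MSW = 722.250/27 = 26.7500
F = MSB/MSW = 20.6907
df = (2, 27)
p-value (upper-tail) = 0.00000
At α=0.01: p < α → reject H₀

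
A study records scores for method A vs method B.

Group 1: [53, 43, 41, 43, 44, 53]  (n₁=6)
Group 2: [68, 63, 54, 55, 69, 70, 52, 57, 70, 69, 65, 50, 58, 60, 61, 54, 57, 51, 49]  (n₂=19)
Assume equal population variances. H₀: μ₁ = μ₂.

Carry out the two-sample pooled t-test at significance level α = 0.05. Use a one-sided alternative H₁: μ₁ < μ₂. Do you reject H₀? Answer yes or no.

reject H₀: yes

x̄₁=46.167, s₁=5.382, n₁=6
x̄₂=59.579, s₂=7.237, n₂=19
s_p² = [5·5.382² + 18·7.237²]/23 = 47.2811
SE = √(s_p²·(1/6+1/19)) = 3.2200
t = (46.167−59.579)/3.2200 = -4.1653
df = 23
p-value (one-sided, H₁ less) = 0.00019
At α=0.05: p < α → reject H₀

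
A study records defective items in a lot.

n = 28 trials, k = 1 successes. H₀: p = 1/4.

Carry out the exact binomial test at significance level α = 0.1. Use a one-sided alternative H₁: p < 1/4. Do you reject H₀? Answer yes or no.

Exact binomial: n=28, k=1, p₀=1/4=0.2500
P(X≤1) from Σ C(n,i)·p₀^i·(1−p₀)^(n−i)
p-value (one-sided, H₁ less) = 0.00328
At α=0.1: p < α → reject H₀

reject H₀: yes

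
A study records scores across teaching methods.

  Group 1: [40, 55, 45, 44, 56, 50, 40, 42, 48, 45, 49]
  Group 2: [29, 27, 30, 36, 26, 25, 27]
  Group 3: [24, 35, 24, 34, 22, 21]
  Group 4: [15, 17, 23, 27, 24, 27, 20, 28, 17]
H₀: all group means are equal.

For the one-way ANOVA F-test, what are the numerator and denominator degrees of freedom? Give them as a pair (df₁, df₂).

k = 4 groups, N = 33 total
df = (k−1, N−k) = (4−1, 33−4) = (3, 29)

degrees of freedom = [3, 29]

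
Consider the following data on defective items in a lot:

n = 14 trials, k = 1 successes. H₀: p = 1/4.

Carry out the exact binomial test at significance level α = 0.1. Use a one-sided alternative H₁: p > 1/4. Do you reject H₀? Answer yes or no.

reject H₀: no

Exact binomial: n=14, k=1, p₀=1/4=0.2500
P(X≥1) from Σ C(n,i)·p₀^i·(1−p₀)^(n−i)
p-value (one-sided, H₁ greater) = 0.98218
At α=0.1: p ≥ α → fail to reject H₀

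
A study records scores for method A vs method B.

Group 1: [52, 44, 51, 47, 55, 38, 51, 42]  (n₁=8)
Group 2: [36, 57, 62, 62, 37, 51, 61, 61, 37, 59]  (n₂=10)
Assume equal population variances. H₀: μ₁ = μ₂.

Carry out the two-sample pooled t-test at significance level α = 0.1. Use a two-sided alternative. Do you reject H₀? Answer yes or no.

x̄₁=47.500, s₁=5.782, n₁=8
x̄₂=52.300, s₂=11.265, n₂=10
s_p² = [7·5.782² + 9·11.265²]/16 = 86.0062
SE = √(s_p²·(1/8+1/10)) = 4.3990
t = (47.500−52.300)/4.3990 = -1.0912
df = 16
p-value (two-sided) = 0.29137
At α=0.1: p ≥ α → fail to reject H₀

reject H₀: no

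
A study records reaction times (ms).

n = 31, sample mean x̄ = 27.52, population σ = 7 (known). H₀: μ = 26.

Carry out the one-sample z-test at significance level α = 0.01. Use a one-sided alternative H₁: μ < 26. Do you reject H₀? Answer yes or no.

SE = σ/√n = 7/√31 = 1.2572
z = (x̄−μ₀)/SE = (27.52−26)/1.2572 = 1.2090
p-value (one-sided, H₁ less) = 0.88667
At α=0.01: p ≥ α → fail to reject H₀

reject H₀: no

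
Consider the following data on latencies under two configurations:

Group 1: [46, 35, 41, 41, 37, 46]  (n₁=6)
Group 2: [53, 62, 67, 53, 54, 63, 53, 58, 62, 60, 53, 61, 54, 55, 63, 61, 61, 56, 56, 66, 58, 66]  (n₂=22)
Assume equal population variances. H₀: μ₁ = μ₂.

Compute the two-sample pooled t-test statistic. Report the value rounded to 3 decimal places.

test statistic = -8.383

x̄₁=41.000, s₁=4.517, n₁=6
x̄₂=58.864, s₂=4.653, n₂=22
s_p² = [5·4.517² + 21·4.653²]/26 = 21.4073
SE = √(s_p²·(1/6+1/22)) = 2.1310
t = (41.000−58.864)/2.1310 = -8.3829
df = 26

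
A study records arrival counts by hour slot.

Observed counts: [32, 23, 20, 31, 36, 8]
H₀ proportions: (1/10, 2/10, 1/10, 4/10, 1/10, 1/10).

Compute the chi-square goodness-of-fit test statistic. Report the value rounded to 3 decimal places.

n = 150; E_i = n·p_i = [15.00, 30.00, 15.00, 60.00, 15.00, 15.00]
χ² = (32−15.00)²/15.00 + (23−30.00)²/30.00 + (20−15.00)²/15.00 + (31−60.00)²/60.00 + (36−15.00)²/15.00 + (8−15.00)²/15.00 = 69.2500
df = 5

test statistic = 69.250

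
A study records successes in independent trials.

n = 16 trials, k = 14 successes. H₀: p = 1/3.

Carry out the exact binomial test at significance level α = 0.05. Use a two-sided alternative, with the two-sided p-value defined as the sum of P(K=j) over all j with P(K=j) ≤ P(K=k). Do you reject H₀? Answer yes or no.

Exact binomial: n=16, k=14, p₀=1/3=0.3333
P(X=j) = C(n,j)·p₀^j·(1−p₀)^(n−j); p = Σ P(X=j) over j with P(X=j) ≤ P(X=14)
p-value (two-sided) = 0.00001
At α=0.05: p < α → reject H₀

reject H₀: yes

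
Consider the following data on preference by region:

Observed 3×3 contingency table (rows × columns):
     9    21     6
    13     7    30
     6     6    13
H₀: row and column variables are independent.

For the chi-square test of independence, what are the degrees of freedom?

df = (r−1)(c−1) = (3−1)·(3−1) = 4

degrees of freedom = 4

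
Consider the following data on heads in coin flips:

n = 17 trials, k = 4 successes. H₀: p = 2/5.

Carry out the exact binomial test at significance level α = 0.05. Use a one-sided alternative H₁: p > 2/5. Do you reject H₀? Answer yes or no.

Exact binomial: n=17, k=4, p₀=2/5=0.4000
P(X≥4) from Σ C(n,i)·p₀^i·(1−p₀)^(n−i)
p-value (one-sided, H₁ greater) = 0.95358
At α=0.05: p ≥ α → fail to reject H₀

reject H₀: no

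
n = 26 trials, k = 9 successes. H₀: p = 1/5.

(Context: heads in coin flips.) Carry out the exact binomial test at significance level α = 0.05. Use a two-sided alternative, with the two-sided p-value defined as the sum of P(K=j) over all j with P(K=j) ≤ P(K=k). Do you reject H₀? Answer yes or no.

Exact binomial: n=26, k=9, p₀=1/5=0.2000
P(X=j) = C(n,j)·p₀^j·(1−p₀)^(n−j); p = Σ P(X=j) over j with P(X=j) ≤ P(X=9)
p-value (two-sided) = 0.08191
At α=0.05: p ≥ α → fail to reject H₀

reject H₀: no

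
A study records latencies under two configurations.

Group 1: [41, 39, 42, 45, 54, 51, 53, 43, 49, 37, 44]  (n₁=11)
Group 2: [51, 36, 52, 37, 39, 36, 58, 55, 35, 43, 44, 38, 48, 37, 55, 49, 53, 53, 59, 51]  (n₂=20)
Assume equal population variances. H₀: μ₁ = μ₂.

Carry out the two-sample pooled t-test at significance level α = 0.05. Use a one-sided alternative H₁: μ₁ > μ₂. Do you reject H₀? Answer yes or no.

reject H₀: no

x̄₁=45.273, s₁=5.711, n₁=11
x̄₂=46.450, s₂=8.198, n₂=20
s_p² = [10·5.711² + 19·8.198²]/29 = 55.2804
SE = √(s_p²·(1/11+1/20)) = 2.7910
t = (45.273−46.450)/2.7910 = -0.4218
df = 29
p-value (one-sided, H₁ greater) = 0.66186
At α=0.05: p ≥ α → fail to reject H₀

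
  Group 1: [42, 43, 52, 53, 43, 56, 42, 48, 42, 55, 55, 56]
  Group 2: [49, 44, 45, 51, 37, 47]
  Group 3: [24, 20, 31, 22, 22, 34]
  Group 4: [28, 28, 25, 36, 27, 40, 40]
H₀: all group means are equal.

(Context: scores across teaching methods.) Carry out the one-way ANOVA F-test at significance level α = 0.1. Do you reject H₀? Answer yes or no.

reject H₀: yes

Group means [48.92, 45.50, 25.50, 32.00], grand mean 39.903
SSB = Σnᵢ(x̄ᵢ−x̄)² = 2844.793; SSW = ΣΣ(x−x̄ᵢ)² = 943.917
MSB = 2844.793/3 = 948.2643; MSW = 943.917/27 = 34.9599
F = MSB/MSW = 27.1244
df = (3, 27)
p-value (upper-tail) = 0.00000
At α=0.1: p < α → reject H₀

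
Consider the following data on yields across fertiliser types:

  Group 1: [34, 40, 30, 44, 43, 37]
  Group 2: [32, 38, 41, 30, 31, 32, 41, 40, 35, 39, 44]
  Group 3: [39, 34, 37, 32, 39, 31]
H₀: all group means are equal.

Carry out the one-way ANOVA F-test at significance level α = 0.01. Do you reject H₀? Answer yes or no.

Group means [38.00, 36.64, 35.33], grand mean 36.652
SSB = Σnᵢ(x̄ᵢ−x̄)² = 21.339; SSW = ΣΣ(x−x̄ᵢ)² = 439.879
MSB = 21.339/2 = 10.6693; MSW = 439.879/20 = 21.9939
F = MSB/MSW = 0.4851
df = (2, 20)
p-value (upper-tail) = 0.62269
At α=0.01: p ≥ α → fail to reject H₀

reject H₀: no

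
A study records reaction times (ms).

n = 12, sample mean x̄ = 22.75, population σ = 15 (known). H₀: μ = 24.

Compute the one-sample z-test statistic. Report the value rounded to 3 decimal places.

SE = σ/√n = 15/√12 = 4.3301
z = (x̄−μ₀)/SE = (22.75−24)/4.3301 = -0.2887

test statistic = -0.289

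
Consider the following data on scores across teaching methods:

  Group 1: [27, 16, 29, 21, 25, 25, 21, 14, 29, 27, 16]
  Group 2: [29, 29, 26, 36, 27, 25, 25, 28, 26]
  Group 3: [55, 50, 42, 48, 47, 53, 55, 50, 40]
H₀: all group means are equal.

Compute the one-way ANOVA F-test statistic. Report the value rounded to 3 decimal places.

test statistic = 77.229

Group means [22.73, 27.89, 48.89], grand mean 32.448
SSB = Σnᵢ(x̄ᵢ−x̄)² = 3659.213; SSW = ΣΣ(x−x̄ᵢ)² = 615.960
MSB = 3659.213/2 = 1829.6064; MSW = 615.960/26 = 23.6908
F = MSB/MSW = 77.2287
df = (2, 26)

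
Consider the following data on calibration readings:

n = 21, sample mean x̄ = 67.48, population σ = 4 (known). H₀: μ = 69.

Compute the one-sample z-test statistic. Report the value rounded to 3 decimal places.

SE = σ/√n = 4/√21 = 0.8729
z = (x̄−μ₀)/SE = (67.48−69)/0.8729 = -1.7414

test statistic = -1.741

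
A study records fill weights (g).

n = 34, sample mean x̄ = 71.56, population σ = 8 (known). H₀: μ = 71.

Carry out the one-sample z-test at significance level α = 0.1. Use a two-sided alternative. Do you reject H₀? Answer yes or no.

SE = σ/√n = 8/√34 = 1.3720
z = (x̄−μ₀)/SE = (71.56−71)/1.3720 = 0.4082
p-value (two-sided) = 0.68315
At α=0.1: p ≥ α → fail to reject H₀

reject H₀: no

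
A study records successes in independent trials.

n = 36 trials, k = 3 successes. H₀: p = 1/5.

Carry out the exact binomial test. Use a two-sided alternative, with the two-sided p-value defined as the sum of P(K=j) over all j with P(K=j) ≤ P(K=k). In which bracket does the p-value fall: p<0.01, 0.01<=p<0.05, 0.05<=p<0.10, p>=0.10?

p-value bracket: 0.05<=p<0.10

Exact binomial: n=36, k=3, p₀=1/5=0.2000
P(X=j) = C(n,j)·p₀^j·(1−p₀)^(n−j); p = Σ P(X=j) over j with P(X=j) ≤ P(X=3)
p-value (two-sided) = 0.09465
→ bracket: 0.05<=p<0.10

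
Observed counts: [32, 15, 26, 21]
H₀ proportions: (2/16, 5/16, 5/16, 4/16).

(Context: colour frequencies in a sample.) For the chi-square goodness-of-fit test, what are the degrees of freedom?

df = k − 1 = 4 − 1 = 3

degrees of freedom = 3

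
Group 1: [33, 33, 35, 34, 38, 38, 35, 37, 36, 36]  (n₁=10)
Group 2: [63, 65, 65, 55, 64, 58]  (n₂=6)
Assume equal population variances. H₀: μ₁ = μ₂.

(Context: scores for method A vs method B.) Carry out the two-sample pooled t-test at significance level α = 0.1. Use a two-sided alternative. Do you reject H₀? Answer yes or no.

x̄₁=35.500, s₁=1.841, n₁=10
x̄₂=61.667, s₂=4.179, n₂=6
s_p² = [9·1.841² + 5·4.179²]/14 = 8.4167
SE = √(s_p²·(1/10+1/6)) = 1.4981
t = (35.500−61.667)/1.4981 = -17.4660
df = 14
p-value (two-sided) = 0.00000
At α=0.1: p < α → reject H₀

reject H₀: yes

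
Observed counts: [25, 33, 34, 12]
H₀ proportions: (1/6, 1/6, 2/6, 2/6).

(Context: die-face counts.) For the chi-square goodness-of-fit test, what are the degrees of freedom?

degrees of freedom = 3

df = k − 1 = 4 − 1 = 3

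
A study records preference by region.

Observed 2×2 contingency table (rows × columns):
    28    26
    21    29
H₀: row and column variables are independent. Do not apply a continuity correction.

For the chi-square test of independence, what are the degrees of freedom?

df = (r−1)(c−1) = (2−1)·(2−1) = 1

degrees of freedom = 1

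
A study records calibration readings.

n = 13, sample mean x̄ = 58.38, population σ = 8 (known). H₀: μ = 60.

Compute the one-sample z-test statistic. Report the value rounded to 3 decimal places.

SE = σ/√n = 8/√13 = 2.2188
z = (x̄−μ₀)/SE = (58.38−60)/2.2188 = -0.7301

test statistic = -0.730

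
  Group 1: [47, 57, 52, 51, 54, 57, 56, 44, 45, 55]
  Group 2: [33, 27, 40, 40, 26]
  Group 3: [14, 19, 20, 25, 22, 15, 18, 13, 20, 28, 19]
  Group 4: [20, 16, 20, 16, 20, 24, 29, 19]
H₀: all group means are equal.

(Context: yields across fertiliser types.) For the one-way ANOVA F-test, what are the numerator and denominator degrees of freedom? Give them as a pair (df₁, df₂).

k = 4 groups, N = 34 total
df = (k−1, N−k) = (4−1, 34−4) = (3, 30)

degrees of freedom = [3, 30]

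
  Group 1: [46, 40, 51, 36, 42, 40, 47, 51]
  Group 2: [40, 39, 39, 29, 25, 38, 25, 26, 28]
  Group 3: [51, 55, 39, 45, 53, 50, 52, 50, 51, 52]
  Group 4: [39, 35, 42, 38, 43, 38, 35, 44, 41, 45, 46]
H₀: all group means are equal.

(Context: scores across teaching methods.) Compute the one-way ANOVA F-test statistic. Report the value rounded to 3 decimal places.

Group means [44.12, 32.11, 49.80, 40.55], grand mean 41.737
SSB = Σnᵢ(x̄ᵢ−x̄)² = 1545.277; SSW = ΣΣ(x−x̄ᵢ)² = 904.091
MSB = 1545.277/3 = 515.0924; MSW = 904.091/34 = 26.5909
F = MSB/MSW = 19.3710
df = (3, 34)

test statistic = 19.371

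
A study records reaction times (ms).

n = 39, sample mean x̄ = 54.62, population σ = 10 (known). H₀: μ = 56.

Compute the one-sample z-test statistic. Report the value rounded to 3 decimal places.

test statistic = -0.862

SE = σ/√n = 10/√39 = 1.6013
z = (x̄−μ₀)/SE = (54.62−56)/1.6013 = -0.8618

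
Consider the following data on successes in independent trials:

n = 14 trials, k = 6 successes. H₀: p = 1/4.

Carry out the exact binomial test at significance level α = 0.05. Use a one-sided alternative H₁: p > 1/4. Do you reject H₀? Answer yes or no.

Exact binomial: n=14, k=6, p₀=1/4=0.2500
P(X≥6) from Σ C(n,i)·p₀^i·(1−p₀)^(n−i)
p-value (one-sided, H₁ greater) = 0.11167
At α=0.05: p ≥ α → fail to reject H₀

reject H₀: no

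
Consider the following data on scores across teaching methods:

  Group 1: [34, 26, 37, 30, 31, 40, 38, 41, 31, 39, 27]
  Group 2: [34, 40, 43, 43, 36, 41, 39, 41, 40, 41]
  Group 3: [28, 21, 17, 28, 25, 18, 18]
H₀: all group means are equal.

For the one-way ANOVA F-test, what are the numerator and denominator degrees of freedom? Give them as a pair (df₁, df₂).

degrees of freedom = [2, 25]

k = 3 groups, N = 28 total
df = (k−1, N−k) = (3−1, 28−3) = (2, 25)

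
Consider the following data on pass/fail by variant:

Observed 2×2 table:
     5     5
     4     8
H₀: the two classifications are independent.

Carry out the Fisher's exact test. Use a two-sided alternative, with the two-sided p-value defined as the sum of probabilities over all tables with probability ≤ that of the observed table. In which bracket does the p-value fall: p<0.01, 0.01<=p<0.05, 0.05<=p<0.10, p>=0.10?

Margins: r₁=10, r₂=12, c₁=9, c₂=13, n=22
p_obs = C(10,5)·C(12,4)/C(22,9); sum pmf over tables with pmf ≤ p_obs
p-value (two-sided) = 0.66563
→ bracket: p>=0.10

p-value bracket: p>=0.10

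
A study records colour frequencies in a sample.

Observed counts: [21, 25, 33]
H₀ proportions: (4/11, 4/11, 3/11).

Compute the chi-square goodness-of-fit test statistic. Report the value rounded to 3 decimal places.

test statistic = 8.652

n = 79; E_i = n·p_i = [28.73, 28.73, 21.55]
χ² = (21−28.73)²/28.73 + (25−28.73)²/28.73 + (33−21.55)²/21.55 = 8.6519
df = 2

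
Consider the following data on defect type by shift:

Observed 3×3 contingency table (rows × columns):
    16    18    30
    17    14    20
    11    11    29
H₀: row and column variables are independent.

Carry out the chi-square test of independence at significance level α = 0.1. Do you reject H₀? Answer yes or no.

reject H₀: no

Row totals [64, 51, 51], col totals [44, 43, 79], n=166
χ² = (16−16.96)²/16.96 + (18−16.58)²/16.58 + (30−30.46)²/30.46 + (17−13.52)²/13.52 + (14−13.21)²/13.21 + (20−24.27)²/24.27 + (11−13.52)²/13.52 + (11−13.21)²/13.21 + (29−24.27)²/24.27 = 3.6396
df = 4
p-value (upper-tail) = 0.45698
At α=0.1: p ≥ α → fail to reject H₀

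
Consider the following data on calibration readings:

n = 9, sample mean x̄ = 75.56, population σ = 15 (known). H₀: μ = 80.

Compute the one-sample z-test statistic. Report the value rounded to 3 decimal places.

test statistic = -0.888

SE = σ/√n = 15/√9 = 5.0000
z = (x̄−μ₀)/SE = (75.56−80)/5.0000 = -0.8880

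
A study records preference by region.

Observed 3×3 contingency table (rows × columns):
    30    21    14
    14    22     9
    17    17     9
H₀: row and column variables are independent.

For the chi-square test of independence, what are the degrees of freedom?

degrees of freedom = 4

df = (r−1)(c−1) = (3−1)·(3−1) = 4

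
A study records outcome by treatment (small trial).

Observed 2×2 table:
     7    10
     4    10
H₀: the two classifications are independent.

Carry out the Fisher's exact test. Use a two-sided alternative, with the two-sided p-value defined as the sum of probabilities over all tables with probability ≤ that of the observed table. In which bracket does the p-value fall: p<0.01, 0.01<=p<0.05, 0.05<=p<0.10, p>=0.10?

p-value bracket: p>=0.10

Margins: r₁=17, r₂=14, c₁=11, c₂=20, n=31
p_obs = C(17,7)·C(14,4)/C(31,11); sum pmf over tables with pmf ≤ p_obs
p-value (two-sided) = 0.70738
→ bracket: p>=0.10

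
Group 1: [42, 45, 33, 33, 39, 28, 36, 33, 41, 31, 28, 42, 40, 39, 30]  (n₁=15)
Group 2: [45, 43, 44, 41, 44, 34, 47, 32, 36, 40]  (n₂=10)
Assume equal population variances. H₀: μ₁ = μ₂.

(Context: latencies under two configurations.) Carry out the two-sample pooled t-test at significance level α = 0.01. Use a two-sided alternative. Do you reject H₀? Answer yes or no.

reject H₀: no

x̄₁=36.000, s₁=5.529, n₁=15
x̄₂=40.600, s₂=5.038, n₂=10
s_p² = [14·5.529² + 9·5.038²]/23 = 28.5391
SE = √(s_p²·(1/15+1/10)) = 2.1809
t = (36.000−40.600)/2.1809 = -2.1092
df = 23
p-value (two-sided) = 0.04602
At α=0.01: p ≥ α → fail to reject H₀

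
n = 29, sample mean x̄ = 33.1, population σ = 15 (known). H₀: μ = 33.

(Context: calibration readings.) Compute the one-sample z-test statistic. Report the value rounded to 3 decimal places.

test statistic = 0.036

SE = σ/√n = 15/√29 = 2.7854
z = (x̄−μ₀)/SE = (33.1−33)/2.7854 = 0.0359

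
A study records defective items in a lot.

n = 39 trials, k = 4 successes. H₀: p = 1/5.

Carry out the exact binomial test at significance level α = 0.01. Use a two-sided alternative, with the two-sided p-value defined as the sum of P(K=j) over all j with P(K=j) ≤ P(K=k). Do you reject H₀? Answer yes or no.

reject H₀: no

Exact binomial: n=39, k=4, p₀=1/5=0.2000
P(X=j) = C(n,j)·p₀^j·(1−p₀)^(n−j); p = Σ P(X=j) over j with P(X=j) ≤ P(X=4)
p-value (two-sided) = 0.16082
At α=0.01: p ≥ α → fail to reject H₀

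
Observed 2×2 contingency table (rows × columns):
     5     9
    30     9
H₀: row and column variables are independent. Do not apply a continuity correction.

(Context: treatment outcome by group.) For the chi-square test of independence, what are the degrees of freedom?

degrees of freedom = 1

df = (r−1)(c−1) = (2−1)·(2−1) = 1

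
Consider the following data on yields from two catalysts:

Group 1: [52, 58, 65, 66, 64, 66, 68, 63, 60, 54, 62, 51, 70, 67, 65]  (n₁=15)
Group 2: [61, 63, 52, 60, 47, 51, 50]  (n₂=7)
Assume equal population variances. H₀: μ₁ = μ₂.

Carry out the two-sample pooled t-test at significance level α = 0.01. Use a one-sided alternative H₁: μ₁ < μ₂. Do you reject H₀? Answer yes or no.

reject H₀: no

x̄₁=62.067, s₁=5.885, n₁=15
x̄₂=54.857, s₂=6.309, n₂=7
s_p² = [14·5.885² + 6·6.309²]/20 = 36.1895
SE = √(s_p²·(1/15+1/7)) = 2.7536
t = (62.067−54.857)/2.7536 = 2.6182
df = 20
p-value (one-sided, H₁ less) = 0.99177
At α=0.01: p ≥ α → fail to reject H₀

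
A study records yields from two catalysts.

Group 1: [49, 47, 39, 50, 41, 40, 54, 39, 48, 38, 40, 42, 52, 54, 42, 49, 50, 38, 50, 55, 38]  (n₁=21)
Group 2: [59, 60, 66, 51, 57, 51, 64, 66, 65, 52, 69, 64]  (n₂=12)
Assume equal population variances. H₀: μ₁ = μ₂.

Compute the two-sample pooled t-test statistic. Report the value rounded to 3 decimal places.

test statistic = -6.672

x̄₁=45.476, s₁=6.038, n₁=21
x̄₂=60.333, s₂=6.358, n₂=12
s_p² = [20·6.038² + 11·6.358²]/31 = 37.8679
SE = √(s_p²·(1/21+1/12)) = 2.2269
t = (45.476−60.333)/2.2269 = -6.6718
df = 31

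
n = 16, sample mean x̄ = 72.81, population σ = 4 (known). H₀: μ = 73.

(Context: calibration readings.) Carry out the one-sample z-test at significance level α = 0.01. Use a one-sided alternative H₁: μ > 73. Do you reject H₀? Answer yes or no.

SE = σ/√n = 4/√16 = 1.0000
z = (x̄−μ₀)/SE = (72.81−73)/1.0000 = -0.1900
p-value (one-sided, H₁ greater) = 0.57535
At α=0.01: p ≥ α → fail to reject H₀

reject H₀: no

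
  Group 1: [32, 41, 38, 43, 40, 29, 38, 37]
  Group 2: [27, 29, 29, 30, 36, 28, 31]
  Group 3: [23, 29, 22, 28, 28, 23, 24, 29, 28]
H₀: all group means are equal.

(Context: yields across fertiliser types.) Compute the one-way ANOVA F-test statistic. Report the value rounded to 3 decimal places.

Group means [37.25, 30.00, 26.00], grand mean 30.917
SSB = Σnᵢ(x̄ᵢ−x̄)² = 544.333; SSW = ΣΣ(x−x̄ᵢ)² = 271.500
MSB = 544.333/2 = 272.1667; MSW = 271.500/21 = 12.9286
F = MSB/MSW = 21.0516
df = (2, 21)

test statistic = 21.052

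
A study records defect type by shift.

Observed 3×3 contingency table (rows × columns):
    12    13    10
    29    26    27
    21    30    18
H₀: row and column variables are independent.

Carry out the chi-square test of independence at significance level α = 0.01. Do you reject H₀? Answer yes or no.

reject H₀: no

Row totals [35, 82, 69], col totals [62, 69, 55], n=186
χ² = (12−11.67)²/11.67 + (13−12.98)²/12.98 + (10−10.35)²/10.35 + (29−27.33)²/27.33 + (26−30.42)²/30.42 + (27−24.25)²/24.25 + (21−23.00)²/23.00 + (30−25.60)²/25.60 + (18−20.40)²/20.40 = 2.2920
df = 4
p-value (upper-tail) = 0.68223
At α=0.01: p ≥ α → fail to reject H₀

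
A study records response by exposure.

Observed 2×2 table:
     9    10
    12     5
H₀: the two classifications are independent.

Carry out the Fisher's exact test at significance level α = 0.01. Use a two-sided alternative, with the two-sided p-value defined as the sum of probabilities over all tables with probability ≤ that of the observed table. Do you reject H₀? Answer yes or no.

reject H₀: no

Margins: r₁=19, r₂=17, c₁=21, c₂=15, n=36
p_obs = C(19,9)·C(17,12)/C(36,21); sum pmf over tables with pmf ≤ p_obs
p-value (two-sided) = 0.19221
At α=0.01: p ≥ α → fail to reject H₀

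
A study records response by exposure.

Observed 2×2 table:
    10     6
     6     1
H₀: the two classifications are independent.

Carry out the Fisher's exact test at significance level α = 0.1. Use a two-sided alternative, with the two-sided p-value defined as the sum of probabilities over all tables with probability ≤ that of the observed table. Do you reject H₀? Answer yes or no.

Margins: r₁=16, r₂=7, c₁=16, c₂=7, n=23
p_obs = C(16,10)·C(7,6)/C(23,16); sum pmf over tables with pmf ≤ p_obs
p-value (two-sided) = 0.36601
At α=0.1: p ≥ α → fail to reject H₀

reject H₀: no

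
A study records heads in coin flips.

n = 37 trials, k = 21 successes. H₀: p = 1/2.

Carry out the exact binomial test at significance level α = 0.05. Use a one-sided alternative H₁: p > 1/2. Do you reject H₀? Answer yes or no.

reject H₀: no

Exact binomial: n=37, k=21, p₀=1/2=0.5000
P(X≥21) from Σ C(n,i)·p₀^i·(1−p₀)^(n−i)
p-value (one-sided, H₁ greater) = 0.25569
At α=0.05: p ≥ α → fail to reject H₀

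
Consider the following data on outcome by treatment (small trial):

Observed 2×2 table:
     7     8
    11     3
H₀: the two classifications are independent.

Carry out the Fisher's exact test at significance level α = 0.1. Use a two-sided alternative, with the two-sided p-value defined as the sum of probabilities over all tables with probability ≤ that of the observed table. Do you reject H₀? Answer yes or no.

reject H₀: no

Margins: r₁=15, r₂=14, c₁=18, c₂=11, n=29
p_obs = C(15,7)·C(14,11)/C(29,18); sum pmf over tables with pmf ≤ p_obs
p-value (two-sided) = 0.12814
At α=0.1: p ≥ α → fail to reject H₀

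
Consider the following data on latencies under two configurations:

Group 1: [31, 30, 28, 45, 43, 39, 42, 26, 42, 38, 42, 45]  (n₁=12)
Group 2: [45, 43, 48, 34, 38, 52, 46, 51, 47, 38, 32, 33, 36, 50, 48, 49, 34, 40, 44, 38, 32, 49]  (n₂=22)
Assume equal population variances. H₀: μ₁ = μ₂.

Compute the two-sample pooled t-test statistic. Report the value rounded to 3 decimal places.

test statistic = -1.857

x̄₁=37.583, s₁=6.921, n₁=12
x̄₂=42.136, s₂=6.784, n₂=22
s_p² = [11·6.921² + 21·6.784²]/32 = 46.6721
SE = √(s_p²·(1/12+1/22)) = 2.4517
t = (37.583−42.136)/2.4517 = -1.8571
df = 32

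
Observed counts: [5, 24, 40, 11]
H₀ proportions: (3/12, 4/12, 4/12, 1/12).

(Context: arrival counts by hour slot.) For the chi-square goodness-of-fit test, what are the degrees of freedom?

degrees of freedom = 3

df = k − 1 = 4 − 1 = 3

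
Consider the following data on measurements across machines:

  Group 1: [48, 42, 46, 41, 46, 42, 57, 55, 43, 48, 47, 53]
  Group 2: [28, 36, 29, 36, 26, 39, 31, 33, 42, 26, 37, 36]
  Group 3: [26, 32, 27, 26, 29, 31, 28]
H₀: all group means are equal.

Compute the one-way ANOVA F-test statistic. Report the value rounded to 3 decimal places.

test statistic = 42.674

Group means [47.33, 33.25, 28.43], grand mean 37.613
SSB = Σnᵢ(x̄ᵢ−x̄)² = 1952.724; SSW = ΣΣ(x−x̄ᵢ)² = 640.631
MSB = 1952.724/2 = 976.3619; MSW = 640.631/28 = 22.8797
F = MSB/MSW = 42.6738
df = (2, 28)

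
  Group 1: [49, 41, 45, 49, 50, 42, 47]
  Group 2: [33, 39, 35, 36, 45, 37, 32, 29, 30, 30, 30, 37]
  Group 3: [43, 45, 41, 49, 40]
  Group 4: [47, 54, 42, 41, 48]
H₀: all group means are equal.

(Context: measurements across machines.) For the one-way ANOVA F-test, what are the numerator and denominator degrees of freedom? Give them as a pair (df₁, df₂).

k = 4 groups, N = 29 total
df = (k−1, N−k) = (4−1, 29−4) = (3, 25)

degrees of freedom = [3, 25]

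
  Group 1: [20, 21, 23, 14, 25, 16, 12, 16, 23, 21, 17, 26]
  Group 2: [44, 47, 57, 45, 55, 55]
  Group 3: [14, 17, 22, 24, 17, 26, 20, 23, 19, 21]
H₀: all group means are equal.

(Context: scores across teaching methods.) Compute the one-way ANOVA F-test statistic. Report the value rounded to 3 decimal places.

test statistic = 109.264

Group means [19.50, 50.50, 20.30], grand mean 26.429
SSB = Σnᵢ(x̄ᵢ−x̄)² = 4428.257; SSW = ΣΣ(x−x̄ᵢ)² = 506.600
MSB = 4428.257/2 = 2214.1286; MSW = 506.600/25 = 20.2640
F = MSB/MSW = 109.2641
df = (2, 25)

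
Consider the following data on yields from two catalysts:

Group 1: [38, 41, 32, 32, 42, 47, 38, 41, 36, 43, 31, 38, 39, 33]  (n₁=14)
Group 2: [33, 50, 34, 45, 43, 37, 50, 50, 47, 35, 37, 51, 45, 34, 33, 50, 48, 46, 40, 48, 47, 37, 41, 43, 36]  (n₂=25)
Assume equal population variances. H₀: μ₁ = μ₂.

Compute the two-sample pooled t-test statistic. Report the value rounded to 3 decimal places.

x̄₁=37.929, s₁=4.731, n₁=14
x̄₂=42.400, s₂=6.278, n₂=25
s_p² = [13·4.731² + 24·6.278²]/37 = 33.4305
SE = √(s_p²·(1/14+1/25)) = 1.9301
t = (37.929−42.400)/1.9301 = -2.3167
df = 37

test statistic = -2.317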